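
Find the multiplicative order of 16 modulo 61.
15

61 is prime, so ord(16) divides φ(61) = 60.
Divisors of 60: 1, 2, 3, 4, 5, 6, 10, 12, 15, 20, 30, 60.
Repeated squaring: 16^1 ≡ 16, 16^2 ≡ 12, 16^4 ≡ 22, 16^8 ≡ 57, 16^16 ≡ 16, 16^32 ≡ 12 (mod 61).
Test 16^d mod 61 for each divisor d in increasing order:
16^1 ≡ 16
16^2 ≡ 12
16^3 = 16^2·16^1 ≡ 9
16^4 ≡ 22
16^5 = 16^4·16^1 ≡ 47
16^6 = 16^4·16^2 ≡ 20
16^10 = 16^8·16^2 ≡ 13
16^12 = 16^8·16^4 ≡ 34
16^15 = 16^8·16^4·16^2·16^1 ≡ 1  ← first divisor giving 1
The order is 15.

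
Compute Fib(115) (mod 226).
225

Matrix identity: Q^n = [[F_(n+1), F_n], [F_n, F_(n-1)]] with Q = [[1,1],[1,0]].
n = 115 = 1110011₂. Square-and-multiply, entries mod 226:
Q^1 = [[1,1],[1,0]]
Q^3 = (Q^1)²·Q = [[3,2],[2,1]]
Q^7 = (Q^3)²·Q = [[21,13],[13,8]]
Q^14 = (Q^7)² = [[158,151],[151,7]]
Q^28 = (Q^14)² = [[79,55],[55,24]]
Q^57 = (Q^28)²·Q = [[15,0],[0,15]]
Q^115 = (Q^57)²·Q = [[225,225],[225,0]]
F_115 mod 226 = Q^115[0][1] = 225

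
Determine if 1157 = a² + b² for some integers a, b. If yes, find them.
1² + 34² (a=1, b=34)

Factorization: 1157 = 13 × 89
By Fermat: n is sum of two squares iff every prime p ≡ 3 (mod 4) appears to even power.
All primes ≡ 3 (mod 4) appear to even power.
Search a = 0, 1, 2, … for 1157 - a² a perfect square: first hit at a = 1: 1157 - 1 = 1156 = 34².
1157 = 1² + 34² = 1 + 1156 ✓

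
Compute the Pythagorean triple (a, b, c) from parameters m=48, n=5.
(2279, 480, 2329)

Euclid's formula: a = m² - n², b = 2mn, c = m² + n²
m = 48, n = 5
a = 48² - 5² = 2304 - 25 = 2279
b = 2 × 48 × 5 = 480
c = 48² + 5² = 2304 + 25 = 2329
Verification: 2279² + 480² = 5193841 + 230400 = 5424241 = 2329² ✓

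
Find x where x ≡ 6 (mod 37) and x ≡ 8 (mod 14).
302

Using Chinese Remainder Theorem:
M = 37 × 14 = 518
M1 = 14, M2 = 37
y1 = 14^(-1) mod 37 = 8
y2 = 37^(-1) mod 14 = 11
x = (6×14×8 + 8×37×11) mod 518 = 302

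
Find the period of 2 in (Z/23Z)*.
11

23 is prime, so ord(2) divides φ(23) = 22.
Divisors of 22: 1, 2, 11, 22.
Repeated squaring: 2^1 ≡ 2, 2^2 ≡ 4, 2^4 ≡ 16, 2^8 ≡ 3, 2^16 ≡ 9 (mod 23).
Test 2^d mod 23 for each divisor d in increasing order:
2^1 ≡ 2
2^2 ≡ 4
2^11 = 2^8·2^2·2^1 ≡ 1  ← first divisor giving 1
The order is 11.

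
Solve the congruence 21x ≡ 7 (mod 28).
x ≡ 3 (mod 4)

gcd(21, 28) = 7, which divides 7, so solutions exist.
Divide through by 7: 3x ≡ 1 (mod 4).
Find 3^(-1) mod 4 by the extended Euclidean algorithm:
4 = 1 × 3 + 1  ⟹  1 = (1)·4 + (-1)·3
So (-1)·3 ≡ 1 (mod 4), i.e. 3^(-1) ≡ -1 ≡ 3 (mod 4).
x ≡ 3 × 1 = 3 ≡ 3 (mod 4).
Check: 21 × 3 = 63 ≡ 7 (mod 28).
x ≡ 3 (mod 4), giving 7 solutions mod 28.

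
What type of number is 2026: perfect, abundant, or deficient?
deficient

Proper divisors of 2026: sum = 1 + 2 + 1013 = 1016
Since 1016 < 2026, 2026 is deficient.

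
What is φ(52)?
24

52 = 2^2 × 13
φ(n) = n × ∏(1 - 1/p) for each prime p dividing n
φ(52) = 52 × (1 - 1/2) × (1 - 1/13) = 24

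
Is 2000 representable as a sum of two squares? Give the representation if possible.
8² + 44² (a=8, b=44)

Factorization: 2000 = 2^4 × 5^3
By Fermat: n is sum of two squares iff every prime p ≡ 3 (mod 4) appears to even power.
All primes ≡ 3 (mod 4) appear to even power.
Search a = 0, 1, 2, … for 2000 - a² a perfect square: first hit at a = 8: 2000 - 64 = 1936 = 44².
2000 = 8² + 44² = 64 + 1936 ✓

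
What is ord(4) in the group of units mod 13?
6

13 is prime, so ord(4) divides φ(13) = 12.
Divisors of 12: 1, 2, 3, 4, 6, 12.
Repeated squaring: 4^1 ≡ 4, 4^2 ≡ 3, 4^4 ≡ 9, 4^8 ≡ 3 (mod 13).
Test 4^d mod 13 for each divisor d in increasing order:
4^1 ≡ 4
4^2 ≡ 3
4^3 = 4^2·4^1 ≡ 12
4^4 ≡ 9
4^6 = 4^4·4^2 ≡ 1  ← first divisor giving 1
The order is 6.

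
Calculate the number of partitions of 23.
1255

p(n) counts ways to write n as a sum of positive integers (order ignored).
Euler's pentagonal recurrence: p(k) = p(k-1) + p(k-2) - p(k-5) - p(k-7) + p(k-12) + p(k-15) - ... (offsets j(3j∓1)/2, signs ++--, p(0)=1, p(<0)=0).
DP table for k = 0..22: p(0)=1, p(1)=1, p(2)=2, p(3)=3, p(4)=5, p(5)=7, p(6)=11, p(7)=15, p(8)=22, p(9)=30, p(10)=42, p(11)=56, p(12)=77, p(13)=101, p(14)=135, p(15)=176, p(16)=231, p(17)=297, p(18)=385, p(19)=490, p(20)=627, p(21)=792, p(22)=1002.
Final step: p(23) = p(22) + p(21) - p(18) - p(16) + p(11) + p(8) - p(1)
= 1002 + 792 - 385 - 231 + 56 + 22 - 1
= 1255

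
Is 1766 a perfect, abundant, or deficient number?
deficient

Proper divisors of 1766: sum = 1 + 2 + 883 = 886
Since 886 < 1766, 1766 is deficient.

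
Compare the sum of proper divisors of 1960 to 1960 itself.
abundant

Proper divisors of 1960: sum = 1 + 2 + 4 + 5 + 7 + 8 + 10 + 14 + ... + 280 + 392 + 490 + 980 (23 divisors) = 3170
Since 3170 > 1960, 1960 is abundant.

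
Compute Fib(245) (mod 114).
89

Matrix identity: Q^n = [[F_(n+1), F_n], [F_n, F_(n-1)]] with Q = [[1,1],[1,0]].
n = 245 = 11110101₂. Square-and-multiply, entries mod 114:
Q^1 = [[1,1],[1,0]]
Q^3 = (Q^1)²·Q = [[3,2],[2,1]]
Q^7 = (Q^3)²·Q = [[21,13],[13,8]]
Q^15 = (Q^7)²·Q = [[75,40],[40,35]]
Q^30 = (Q^15)² = [[43,68],[68,89]]
Q^61 = (Q^30)²·Q = [[59,89],[89,84]]
Q^122 = (Q^61)² = [[2,73],[73,43]]
Q^245 = (Q^122)²·Q = [[68,89],[89,93]]
F_245 mod 114 = Q^245[0][1] = 89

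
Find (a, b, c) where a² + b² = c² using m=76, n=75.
(151, 11400, 11401)

Euclid's formula: a = m² - n², b = 2mn, c = m² + n²
m = 76, n = 75
a = 76² - 75² = 5776 - 5625 = 151
b = 2 × 76 × 75 = 11400
c = 76² + 75² = 5776 + 5625 = 11401
Verification: 151² + 11400² = 22801 + 129960000 = 129982801 = 11401² ✓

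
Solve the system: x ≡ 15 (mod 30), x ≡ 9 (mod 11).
75

Using Chinese Remainder Theorem:
M = 30 × 11 = 330
M1 = 11, M2 = 30
y1 = 11^(-1) mod 30 = 11
y2 = 30^(-1) mod 11 = 7
x = (15×11×11 + 9×30×7) mod 330 = 75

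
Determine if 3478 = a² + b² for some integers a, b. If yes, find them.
Not possible

Factorization: 3478 = 2 × 37 × 47
By Fermat: n is sum of two squares iff every prime p ≡ 3 (mod 4) appears to even power.
Prime(s) ≡ 3 (mod 4) with odd exponent: [(47, 1)]
Therefore 3478 cannot be expressed as a² + b².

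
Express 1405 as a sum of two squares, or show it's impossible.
6² + 37² (a=6, b=37)

Factorization: 1405 = 5 × 281
By Fermat: n is sum of two squares iff every prime p ≡ 3 (mod 4) appears to even power.
All primes ≡ 3 (mod 4) appear to even power.
Search a = 0, 1, 2, … for 1405 - a² a perfect square: first hit at a = 6: 1405 - 36 = 1369 = 37².
1405 = 6² + 37² = 36 + 1369 ✓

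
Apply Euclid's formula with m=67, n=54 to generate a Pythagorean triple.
(1573, 7236, 7405)

Euclid's formula: a = m² - n², b = 2mn, c = m² + n²
m = 67, n = 54
a = 67² - 54² = 4489 - 2916 = 1573
b = 2 × 67 × 54 = 7236
c = 67² + 54² = 4489 + 2916 = 7405
Verification: 1573² + 7236² = 2474329 + 52359696 = 54834025 = 7405² ✓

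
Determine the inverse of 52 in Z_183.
88

gcd(52, 183) = 1, so the inverse exists.
Extended Euclidean algorithm on (183, 52):
183 = 3 × 52 + 27  ⟹  27 = (1)·183 + (-3)·52
52 = 1 × 27 + 25  ⟹  25 = (-1)·183 + (4)·52
27 = 1 × 25 + 2  ⟹  2 = (2)·183 + (-7)·52
25 = 12 × 2 + 1  ⟹  1 = (-25)·183 + (88)·52
So (88)·52 ≡ 1 (mod 183), i.e. 52^(-1) ≡ 88 (mod 183).
Check: 52 × 88 = 4576 ≡ 1 (mod 183)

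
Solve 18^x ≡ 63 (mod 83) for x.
74

Baby-step giant-step with step n = ⌈√83⌉ = 10.
Baby steps 18^j mod 83 (j:value) for j=0..9: 0:1, 1:18, 2:75, 3:22, 4:64, 5:73, 6:69, 7:80, 8:29, 9:24.
Giant-step multiplier: 18^(-10) ≡ 18^(82-10) = 18^72 ≡ 44 (mod 83).
Giant steps γ_i = 63·44^i mod 83: γ_0=63, γ_1=33, γ_2=41, γ_3=61, γ_4=28, γ_5=70, γ_6=9, γ_7=64 (in table at j=4).
x = i·n + j = 7·10 + 4 = 74.
Check: 18^74 ≡ 63 (mod 83).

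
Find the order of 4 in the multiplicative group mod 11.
5

11 is prime, so ord(4) divides φ(11) = 10.
Divisors of 10: 1, 2, 5, 10.
Repeated squaring: 4^1 ≡ 4, 4^2 ≡ 5, 4^4 ≡ 3, 4^8 ≡ 9 (mod 11).
Test 4^d mod 11 for each divisor d in increasing order:
4^1 ≡ 4
4^2 ≡ 5
4^5 = 4^4·4^1 ≡ 1  ← first divisor giving 1
The order is 5.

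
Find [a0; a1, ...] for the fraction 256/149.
[1; 1, 2, 1, 1, 4, 1, 3]

Euclidean algorithm steps:
256 = 1 × 149 + 107
149 = 1 × 107 + 42
107 = 2 × 42 + 23
42 = 1 × 23 + 19
23 = 1 × 19 + 4
19 = 4 × 4 + 3
4 = 1 × 3 + 1
3 = 3 × 1 + 0
Continued fraction: [1; 1, 2, 1, 1, 4, 1, 3]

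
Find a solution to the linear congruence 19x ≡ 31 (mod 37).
x ≡ 25 (mod 37)

gcd(19, 37) = 1, which divides 31, so solutions exist.
Find 19^(-1) mod 37 by the extended Euclidean algorithm:
37 = 1 × 19 + 18  ⟹  18 = (1)·37 + (-1)·19
19 = 1 × 18 + 1  ⟹  1 = (-1)·37 + (2)·19
So (2)·19 ≡ 1 (mod 37), i.e. 19^(-1) ≡ 2 (mod 37).
x ≡ 2 × 31 = 62 ≡ 25 (mod 37).
Check: 19 × 25 = 475 ≡ 31 (mod 37).
Unique solution: x ≡ 25 (mod 37)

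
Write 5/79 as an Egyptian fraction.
1/16 + 1/1264

Greedy algorithm:
5/79: ceiling(79/5) = 16, use 1/16
1/1264: ceiling(1264/1) = 1264, use 1/1264
Result: 5/79 = 1/16 + 1/1264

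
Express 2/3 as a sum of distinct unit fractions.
1/2 + 1/6

Greedy algorithm:
2/3: ceiling(3/2) = 2, use 1/2
1/6: ceiling(6/1) = 6, use 1/6
Result: 2/3 = 1/2 + 1/6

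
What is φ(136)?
64

136 = 2^3 × 17
φ(n) = n × ∏(1 - 1/p) for each prime p dividing n
φ(136) = 136 × (1 - 1/2) × (1 - 1/17) = 64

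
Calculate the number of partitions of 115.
1064144451

p(n) counts ways to write n as a sum of positive integers (order ignored).
Euler's pentagonal recurrence: p(k) = p(k-1) + p(k-2) - p(k-5) - p(k-7) + p(k-12) + p(k-15) - ... (offsets j(3j∓1)/2, signs ++--, p(0)=1, p(<0)=0).
DP table for k = 0..114: p(0)=1, p(1)=1, p(2)=2, p(3)=3, p(4)=5, p(5)=7, p(6)=11, p(7)=15, p(8)=22, p(9)=30, p(10)=42, p(11)=56, p(12)=77, p(13)=101, p(14)=135, p(15)=176, p(16)=231, p(17)=297, p(18)=385, p(19)=490, p(20)=627, p(21)=792, p(22)=1002, p(23)=1255, p(24)=1575, p(25)=1958, p(26)=2436, p(27)=3010, p(28)=3718, p(29)=4565, p(30)=5604, p(31)=6842, p(32)=8349, p(33)=10143, p(34)=12310, p(35)=14883, p(36)=17977, p(37)=21637, p(38)=26015, p(39)=31185, p(40)=37338, p(41)=44583, p(42)=53174, p(43)=63261, p(44)=75175, p(45)=89134, p(46)=105558, p(47)=124754, p(48)=147273, p(49)=173525, p(50)=204226, p(51)=239943, p(52)=281589, p(53)=329931, p(54)=386155, p(55)=451276, p(56)=526823, p(57)=614154, p(58)=715220, p(59)=831820, p(60)=966467, p(61)=1121505, p(62)=1300156, p(63)=1505499, p(64)=1741630, p(65)=2012558, p(66)=2323520, p(67)=2679689, p(68)=3087735, p(69)=3554345, p(70)=4087968, p(71)=4697205, p(72)=5392783, p(73)=6185689, p(74)=7089500, p(75)=8118264, p(76)=9289091, p(77)=10619863, p(78)=12132164, p(79)=13848650, p(80)=15796476, p(81)=18004327, p(82)=20506255, p(83)=23338469, p(84)=26543660, p(85)=30167357, p(86)=34262962, p(87)=38887673, p(88)=44108109, p(89)=49995925, p(90)=56634173, p(91)=64112359, p(92)=72533807, p(93)=82010177, p(94)=92669720, p(95)=104651419, p(96)=118114304, p(97)=133230930, p(98)=150198136, p(99)=169229875, p(100)=190569292, p(101)=214481126, p(102)=241265379, p(103)=271248950, p(104)=304801365, p(105)=342325709, p(106)=384276336, p(107)=431149389, p(108)=483502844, p(109)=541946240, p(110)=607163746, p(111)=679903203, p(112)=761002156, p(113)=851376628, p(114)=952050665.
Final step: p(115) = p(114) + p(113) - p(110) - p(108) + p(103) + p(100) - p(93) - p(89) + p(80) + p(75) - p(64) - p(58) + p(45) + p(38) - p(23) - p(15)
= 952050665 + 851376628 - 607163746 - 483502844 + 271248950 + 190569292 - 82010177 - 49995925 + 15796476 + 8118264 - 1741630 - 715220 + 89134 + 26015 - 1255 - 176
= 1064144451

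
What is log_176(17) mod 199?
69

Baby-step giant-step with step n = ⌈√199⌉ = 15.
Baby steps 176^j mod 199 (j:value) for j=0..14: 0:1, 1:176, 2:131, 3:171, 4:47, 5:113, 6:187, 7:77, 8:20, 9:137, 10:33, 11:37, 12:144, 13:71, 14:158.
Giant-step multiplier: 176^(-15) ≡ 176^(198-15) = 176^183 ≡ 88 (mod 199).
Giant steps γ_i = 17·88^i mod 199: γ_0=17, γ_1=103, γ_2=109, γ_3=40, γ_4=137 (in table at j=9).
x = i·n + j = 4·15 + 9 = 69.
Check: 176^69 ≡ 17 (mod 199).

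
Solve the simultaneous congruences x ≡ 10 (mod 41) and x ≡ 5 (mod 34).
379

Using Chinese Remainder Theorem:
M = 41 × 34 = 1394
M1 = 34, M2 = 41
y1 = 34^(-1) mod 41 = 35
y2 = 41^(-1) mod 34 = 5
x = (10×34×35 + 5×41×5) mod 1394 = 379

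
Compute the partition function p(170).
274768617130

p(n) counts ways to write n as a sum of positive integers (order ignored).
Euler's pentagonal recurrence: p(k) = p(k-1) + p(k-2) - p(k-5) - p(k-7) + p(k-12) + p(k-15) - ... (offsets j(3j∓1)/2, signs ++--, p(0)=1, p(<0)=0).
DP table for k = 0..169: p(0)=1, p(1)=1, p(2)=2, p(3)=3, p(4)=5, p(5)=7, p(6)=11, p(7)=15, p(8)=22, p(9)=30, p(10)=42, p(11)=56, p(12)=77, p(13)=101, p(14)=135, p(15)=176, p(16)=231, p(17)=297, p(18)=385, p(19)=490, p(20)=627, p(21)=792, p(22)=1002, p(23)=1255, p(24)=1575, p(25)=1958, p(26)=2436, p(27)=3010, p(28)=3718, p(29)=4565, p(30)=5604, p(31)=6842, p(32)=8349, p(33)=10143, p(34)=12310, p(35)=14883, p(36)=17977, p(37)=21637, p(38)=26015, p(39)=31185, p(40)=37338, p(41)=44583, p(42)=53174, p(43)=63261, p(44)=75175, p(45)=89134, p(46)=105558, p(47)=124754, p(48)=147273, p(49)=173525, p(50)=204226, p(51)=239943, p(52)=281589, p(53)=329931, p(54)=386155, p(55)=451276, p(56)=526823, p(57)=614154, p(58)=715220, p(59)=831820, p(60)=966467, p(61)=1121505, p(62)=1300156, p(63)=1505499, p(64)=1741630, p(65)=2012558, p(66)=2323520, p(67)=2679689, p(68)=3087735, p(69)=3554345, p(70)=4087968, p(71)=4697205, p(72)=5392783, p(73)=6185689, p(74)=7089500, p(75)=8118264, p(76)=9289091, p(77)=10619863, p(78)=12132164, p(79)=13848650, p(80)=15796476, p(81)=18004327, p(82)=20506255, p(83)=23338469, p(84)=26543660, p(85)=30167357, p(86)=34262962, p(87)=38887673, p(88)=44108109, p(89)=49995925, p(90)=56634173, p(91)=64112359, p(92)=72533807, p(93)=82010177, p(94)=92669720, p(95)=104651419, p(96)=118114304, p(97)=133230930, p(98)=150198136, p(99)=169229875, p(100)=190569292, p(101)=214481126, p(102)=241265379, p(103)=271248950, p(104)=304801365, p(105)=342325709, p(106)=384276336, p(107)=431149389, p(108)=483502844, p(109)=541946240, p(110)=607163746, p(111)=679903203, p(112)=761002156, p(113)=851376628, p(114)=952050665, p(115)=1064144451, p(116)=1188908248, p(117)=1327710076, p(118)=1482074143, p(119)=1653668665, p(120)=1844349560, p(121)=2056148051, p(122)=2291320912, p(123)=2552338241, p(124)=2841940500, p(125)=3163127352, p(126)=3519222692, p(127)=3913864295, p(128)=4351078600, p(129)=4835271870, p(130)=5371315400, p(131)=5964539504, p(132)=6620830889, p(133)=7346629512, p(134)=8149040695, p(135)=9035836076, p(136)=10015581680, p(137)=11097645016, p(138)=12292341831, p(139)=13610949895, p(140)=15065878135, p(141)=16670689208, p(142)=18440293320, p(143)=20390982757, p(144)=22540654445, p(145)=24908858009, p(146)=27517052599, p(147)=30388671978, p(148)=33549419497, p(149)=37027355200, p(150)=40853235313, p(151)=45060624582, p(152)=49686288421, p(153)=54770336324, p(154)=60356673280, p(155)=66493182097, p(156)=73232243759, p(157)=80630964769, p(158)=88751778802, p(159)=97662728555, p(160)=107438159466, p(161)=118159068427, p(162)=129913904637, p(163)=142798995930, p(164)=156919475295, p(165)=172389800255, p(166)=189334822579, p(167)=207890420102, p(168)=228204732751, p(169)=250438925115.
Final step: p(170) = p(169) + p(168) - p(165) - p(163) + p(158) + p(155) - p(148) - p(144) + p(135) + p(130) - p(119) - p(113) + p(100) + p(93) - p(78) - p(70) + p(53) + p(44) - p(25) - p(15)
= 250438925115 + 228204732751 - 172389800255 - 142798995930 + 88751778802 + 66493182097 - 33549419497 - 22540654445 + 9035836076 + 5371315400 - 1653668665 - 851376628 + 190569292 + 82010177 - 12132164 - 4087968 + 329931 + 75175 - 1958 - 176
= 274768617130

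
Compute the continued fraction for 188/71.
[2; 1, 1, 1, 5, 4]

Euclidean algorithm steps:
188 = 2 × 71 + 46
71 = 1 × 46 + 25
46 = 1 × 25 + 21
25 = 1 × 21 + 4
21 = 5 × 4 + 1
4 = 4 × 1 + 0
Continued fraction: [2; 1, 1, 1, 5, 4]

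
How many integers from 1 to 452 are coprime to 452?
224

452 = 2^2 × 113
φ(n) = n × ∏(1 - 1/p) for each prime p dividing n
φ(452) = 452 × (1 - 1/2) × (1 - 1/113) = 224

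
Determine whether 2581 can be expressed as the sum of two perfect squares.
9² + 50² (a=9, b=50)

Factorization: 2581 = 29 × 89
By Fermat: n is sum of two squares iff every prime p ≡ 3 (mod 4) appears to even power.
All primes ≡ 3 (mod 4) appear to even power.
Search a = 0, 1, 2, … for 2581 - a² a perfect square: first hit at a = 9: 2581 - 81 = 2500 = 50².
2581 = 9² + 50² = 81 + 2500 ✓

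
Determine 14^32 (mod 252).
196

Repeated squaring. Binary of 32 = 100000.
14^1 ≡ 14 (mod 252); 14^2 ≡ 196 (mod 252); 14^4 ≡ 112 (mod 252); 14^8 ≡ 196 (mod 252); 14^16 ≡ 112 (mod 252); 14^32 ≡ 196 (mod 252)
14^32 = 14^32 ≡ 196 (mod 252)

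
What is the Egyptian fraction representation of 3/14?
1/5 + 1/70

Greedy algorithm:
3/14: ceiling(14/3) = 5, use 1/5
1/70: ceiling(70/1) = 70, use 1/70
Result: 3/14 = 1/5 + 1/70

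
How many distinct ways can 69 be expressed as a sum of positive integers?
3554345

p(n) counts ways to write n as a sum of positive integers (order ignored).
Euler's pentagonal recurrence: p(k) = p(k-1) + p(k-2) - p(k-5) - p(k-7) + p(k-12) + p(k-15) - ... (offsets j(3j∓1)/2, signs ++--, p(0)=1, p(<0)=0).
DP table for k = 0..68: p(0)=1, p(1)=1, p(2)=2, p(3)=3, p(4)=5, p(5)=7, p(6)=11, p(7)=15, p(8)=22, p(9)=30, p(10)=42, p(11)=56, p(12)=77, p(13)=101, p(14)=135, p(15)=176, p(16)=231, p(17)=297, p(18)=385, p(19)=490, p(20)=627, p(21)=792, p(22)=1002, p(23)=1255, p(24)=1575, p(25)=1958, p(26)=2436, p(27)=3010, p(28)=3718, p(29)=4565, p(30)=5604, p(31)=6842, p(32)=8349, p(33)=10143, p(34)=12310, p(35)=14883, p(36)=17977, p(37)=21637, p(38)=26015, p(39)=31185, p(40)=37338, p(41)=44583, p(42)=53174, p(43)=63261, p(44)=75175, p(45)=89134, p(46)=105558, p(47)=124754, p(48)=147273, p(49)=173525, p(50)=204226, p(51)=239943, p(52)=281589, p(53)=329931, p(54)=386155, p(55)=451276, p(56)=526823, p(57)=614154, p(58)=715220, p(59)=831820, p(60)=966467, p(61)=1121505, p(62)=1300156, p(63)=1505499, p(64)=1741630, p(65)=2012558, p(66)=2323520, p(67)=2679689, p(68)=3087735.
Final step: p(69) = p(68) + p(67) - p(64) - p(62) + p(57) + p(54) - p(47) - p(43) + p(34) + p(29) - p(18) - p(12)
= 3087735 + 2679689 - 1741630 - 1300156 + 614154 + 386155 - 124754 - 63261 + 12310 + 4565 - 385 - 77
= 3554345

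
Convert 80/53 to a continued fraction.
[1; 1, 1, 26]

Euclidean algorithm steps:
80 = 1 × 53 + 27
53 = 1 × 27 + 26
27 = 1 × 26 + 1
26 = 26 × 1 + 0
Continued fraction: [1; 1, 1, 26]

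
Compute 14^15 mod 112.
0

Repeated squaring. Binary of 15 = 1111.
14^1 ≡ 14 (mod 112); 14^2 ≡ 84 (mod 112); 14^4 ≡ 0 (mod 112); 14^8 ≡ 0 (mod 112)
14^15 = 14^1 × 14^2 × 14^4 × 14^8 ≡ 0 (mod 112)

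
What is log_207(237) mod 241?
20

Baby-step giant-step with step n = ⌈√241⌉ = 16.
Baby steps 207^j mod 241 (j:value) for j=0..15: 0:1, 1:207, 2:192, 3:220, 4:232, 5:65, 6:200, 7:189, 8:81, 9:138, 10:128, 11:227, 12:235, 13:204, 14:53, 15:126.
Giant-step multiplier: 207^(-16) ≡ 207^(240-16) = 207^224 ≡ 183 (mod 241).
Giant steps γ_i = 237·183^i mod 241: γ_0=237, γ_1=232 (in table at j=4).
x = i·n + j = 1·16 + 4 = 20.
Check: 207^20 ≡ 237 (mod 241).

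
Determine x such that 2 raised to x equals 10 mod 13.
10

Baby-step giant-step with step n = ⌈√13⌉ = 4.
Baby steps 2^j mod 13 (j:value) for j=0..3: 0:1, 1:2, 2:4, 3:8.
Giant-step multiplier: 2^(-4) ≡ 2^(12-4) = 2^8 ≡ 9 (mod 13).
Giant steps γ_i = 10·9^i mod 13: γ_0=10, γ_1=12, γ_2=4 (in table at j=2).
x = i·n + j = 2·4 + 2 = 10.
Check: 2^10 ≡ 10 (mod 13).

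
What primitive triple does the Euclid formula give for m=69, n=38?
(3317, 5244, 6205)

Euclid's formula: a = m² - n², b = 2mn, c = m² + n²
m = 69, n = 38
a = 69² - 38² = 4761 - 1444 = 3317
b = 2 × 69 × 38 = 5244
c = 69² + 38² = 4761 + 1444 = 6205
Verification: 3317² + 5244² = 11002489 + 27499536 = 38502025 = 6205² ✓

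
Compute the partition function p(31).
6842

p(n) counts ways to write n as a sum of positive integers (order ignored).
Euler's pentagonal recurrence: p(k) = p(k-1) + p(k-2) - p(k-5) - p(k-7) + p(k-12) + p(k-15) - ... (offsets j(3j∓1)/2, signs ++--, p(0)=1, p(<0)=0).
DP table for k = 0..30: p(0)=1, p(1)=1, p(2)=2, p(3)=3, p(4)=5, p(5)=7, p(6)=11, p(7)=15, p(8)=22, p(9)=30, p(10)=42, p(11)=56, p(12)=77, p(13)=101, p(14)=135, p(15)=176, p(16)=231, p(17)=297, p(18)=385, p(19)=490, p(20)=627, p(21)=792, p(22)=1002, p(23)=1255, p(24)=1575, p(25)=1958, p(26)=2436, p(27)=3010, p(28)=3718, p(29)=4565, p(30)=5604.
Final step: p(31) = p(30) + p(29) - p(26) - p(24) + p(19) + p(16) - p(9) - p(5)
= 5604 + 4565 - 2436 - 1575 + 490 + 231 - 30 - 7
= 6842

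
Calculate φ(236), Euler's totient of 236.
116

236 = 2^2 × 59
φ(n) = n × ∏(1 - 1/p) for each prime p dividing n
φ(236) = 236 × (1 - 1/2) × (1 - 1/59) = 116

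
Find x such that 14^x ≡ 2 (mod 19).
13

Baby-step giant-step with step n = ⌈√19⌉ = 5.
Baby steps 14^j mod 19 (j:value) for j=0..4: 0:1, 1:14, 2:6, 3:8, 4:17.
Giant-step multiplier: 14^(-5) ≡ 14^(18-5) = 14^13 ≡ 2 (mod 19).
Giant steps γ_i = 2·2^i mod 19: γ_0=2, γ_1=4, γ_2=8 (in table at j=3).
x = i·n + j = 2·5 + 3 = 13.
Check: 14^13 ≡ 2 (mod 19).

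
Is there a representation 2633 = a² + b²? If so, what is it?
28² + 43² (a=28, b=43)

Factorization: 2633 = 2633
By Fermat: n is sum of two squares iff every prime p ≡ 3 (mod 4) appears to even power.
All primes ≡ 3 (mod 4) appear to even power.
Search a = 0, 1, 2, … for 2633 - a² a perfect square: first hit at a = 28: 2633 - 784 = 1849 = 43².
2633 = 28² + 43² = 784 + 1849 ✓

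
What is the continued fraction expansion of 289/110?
[2; 1, 1, 1, 2, 6, 2]

Euclidean algorithm steps:
289 = 2 × 110 + 69
110 = 1 × 69 + 41
69 = 1 × 41 + 28
41 = 1 × 28 + 13
28 = 2 × 13 + 2
13 = 6 × 2 + 1
2 = 2 × 1 + 0
Continued fraction: [2; 1, 1, 1, 2, 6, 2]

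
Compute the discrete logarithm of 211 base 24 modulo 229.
209

Baby-step giant-step with step n = ⌈√229⌉ = 16.
Baby steps 24^j mod 229 (j:value) for j=0..15: 0:1, 1:24, 2:118, 3:84, 4:184, 5:65, 6:186, 7:113, 8:193, 9:52, 10:103, 11:182, 12:17, 13:179, 14:174, 15:54.
Giant-step multiplier: 24^(-16) ≡ 24^(228-16) = 24^212 ≡ 91 (mod 229).
Giant steps γ_i = 211·91^i mod 229: γ_0=211, γ_1=194, γ_2=21, γ_3=79, γ_4=90, γ_5=175, γ_6=124, γ_7=63, γ_8=8, γ_9=41, γ_10=67, γ_11=143, γ_12=189, γ_13=24 (in table at j=1).
x = i·n + j = 13·16 + 1 = 209.
Check: 24^209 ≡ 211 (mod 229).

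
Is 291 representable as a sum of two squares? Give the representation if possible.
Not possible

Factorization: 291 = 3 × 97
By Fermat: n is sum of two squares iff every prime p ≡ 3 (mod 4) appears to even power.
Prime(s) ≡ 3 (mod 4) with odd exponent: [(3, 1)]
Therefore 291 cannot be expressed as a² + b².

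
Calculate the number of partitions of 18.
385

p(n) counts ways to write n as a sum of positive integers (order ignored).
Euler's pentagonal recurrence: p(k) = p(k-1) + p(k-2) - p(k-5) - p(k-7) + p(k-12) + p(k-15) - ... (offsets j(3j∓1)/2, signs ++--, p(0)=1, p(<0)=0).
DP table for k = 0..17: p(0)=1, p(1)=1, p(2)=2, p(3)=3, p(4)=5, p(5)=7, p(6)=11, p(7)=15, p(8)=22, p(9)=30, p(10)=42, p(11)=56, p(12)=77, p(13)=101, p(14)=135, p(15)=176, p(16)=231, p(17)=297.
Final step: p(18) = p(17) + p(16) - p(13) - p(11) + p(6) + p(3)
= 297 + 231 - 101 - 56 + 11 + 3
= 385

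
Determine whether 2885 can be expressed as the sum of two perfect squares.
22² + 49² (a=22, b=49)

Factorization: 2885 = 5 × 577
By Fermat: n is sum of two squares iff every prime p ≡ 3 (mod 4) appears to even power.
All primes ≡ 3 (mod 4) appear to even power.
Search a = 0, 1, 2, … for 2885 - a² a perfect square: first hit at a = 22: 2885 - 484 = 2401 = 49².
2885 = 22² + 49² = 484 + 2401 ✓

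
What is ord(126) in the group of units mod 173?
86

173 is prime, so ord(126) divides φ(173) = 172.
Divisors of 172: 1, 2, 4, 43, 86, 172.
Repeated squaring: 126^1 ≡ 126, 126^2 ≡ 133, 126^4 ≡ 43, 126^8 ≡ 119, 126^16 ≡ 148, 126^32 ≡ 106, 126^64 ≡ 164, 126^128 ≡ 81 (mod 173).
Test 126^d mod 173 for each divisor d in increasing order:
126^1 ≡ 126
126^2 ≡ 133
126^4 ≡ 43
126^43 = 126^32·126^8·126^2·126^1 ≡ 172
126^86 = 126^64·126^16·126^4·126^2 ≡ 1  ← first divisor giving 1
The order is 86.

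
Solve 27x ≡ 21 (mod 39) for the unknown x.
x ≡ 8 (mod 13)

gcd(27, 39) = 3, which divides 21, so solutions exist.
Divide through by 3: 9x ≡ 7 (mod 13).
Find 9^(-1) mod 13 by the extended Euclidean algorithm:
13 = 1 × 9 + 4  ⟹  4 = (1)·13 + (-1)·9
9 = 2 × 4 + 1  ⟹  1 = (-2)·13 + (3)·9
So (3)·9 ≡ 1 (mod 13), i.e. 9^(-1) ≡ 3 (mod 13).
x ≡ 3 × 7 = 21 ≡ 8 (mod 13).
Check: 27 × 8 = 216 ≡ 21 (mod 39).
x ≡ 8 (mod 13), giving 3 solutions mod 39.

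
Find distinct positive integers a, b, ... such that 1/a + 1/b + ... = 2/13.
1/7 + 1/91

Greedy algorithm:
2/13: ceiling(13/2) = 7, use 1/7
1/91: ceiling(91/1) = 91, use 1/91
Result: 2/13 = 1/7 + 1/91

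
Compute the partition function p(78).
12132164

p(n) counts ways to write n as a sum of positive integers (order ignored).
Euler's pentagonal recurrence: p(k) = p(k-1) + p(k-2) - p(k-5) - p(k-7) + p(k-12) + p(k-15) - ... (offsets j(3j∓1)/2, signs ++--, p(0)=1, p(<0)=0).
DP table for k = 0..77: p(0)=1, p(1)=1, p(2)=2, p(3)=3, p(4)=5, p(5)=7, p(6)=11, p(7)=15, p(8)=22, p(9)=30, p(10)=42, p(11)=56, p(12)=77, p(13)=101, p(14)=135, p(15)=176, p(16)=231, p(17)=297, p(18)=385, p(19)=490, p(20)=627, p(21)=792, p(22)=1002, p(23)=1255, p(24)=1575, p(25)=1958, p(26)=2436, p(27)=3010, p(28)=3718, p(29)=4565, p(30)=5604, p(31)=6842, p(32)=8349, p(33)=10143, p(34)=12310, p(35)=14883, p(36)=17977, p(37)=21637, p(38)=26015, p(39)=31185, p(40)=37338, p(41)=44583, p(42)=53174, p(43)=63261, p(44)=75175, p(45)=89134, p(46)=105558, p(47)=124754, p(48)=147273, p(49)=173525, p(50)=204226, p(51)=239943, p(52)=281589, p(53)=329931, p(54)=386155, p(55)=451276, p(56)=526823, p(57)=614154, p(58)=715220, p(59)=831820, p(60)=966467, p(61)=1121505, p(62)=1300156, p(63)=1505499, p(64)=1741630, p(65)=2012558, p(66)=2323520, p(67)=2679689, p(68)=3087735, p(69)=3554345, p(70)=4087968, p(71)=4697205, p(72)=5392783, p(73)=6185689, p(74)=7089500, p(75)=8118264, p(76)=9289091, p(77)=10619863.
Final step: p(78) = p(77) + p(76) - p(73) - p(71) + p(66) + p(63) - p(56) - p(52) + p(43) + p(38) - p(27) - p(21) + p(8) + p(1)
= 10619863 + 9289091 - 6185689 - 4697205 + 2323520 + 1505499 - 526823 - 281589 + 63261 + 26015 - 3010 - 792 + 22 + 1
= 12132164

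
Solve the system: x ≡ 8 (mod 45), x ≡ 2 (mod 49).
1178

Using Chinese Remainder Theorem:
M = 45 × 49 = 2205
M1 = 49, M2 = 45
y1 = 49^(-1) mod 45 = 34
y2 = 45^(-1) mod 49 = 12
x = (8×49×34 + 2×45×12) mod 2205 = 1178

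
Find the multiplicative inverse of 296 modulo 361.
311

gcd(296, 361) = 1, so the inverse exists.
Extended Euclidean algorithm on (361, 296):
361 = 1 × 296 + 65  ⟹  65 = (1)·361 + (-1)·296
296 = 4 × 65 + 36  ⟹  36 = (-4)·361 + (5)·296
65 = 1 × 36 + 29  ⟹  29 = (5)·361 + (-6)·296
36 = 1 × 29 + 7  ⟹  7 = (-9)·361 + (11)·296
29 = 4 × 7 + 1  ⟹  1 = (41)·361 + (-50)·296
So (-50)·296 ≡ 1 (mod 361), i.e. 296^(-1) ≡ -50 ≡ 311 (mod 361).
Check: 296 × 311 = 92056 ≡ 1 (mod 361)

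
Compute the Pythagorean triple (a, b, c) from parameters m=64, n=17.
(3807, 2176, 4385)

Euclid's formula: a = m² - n², b = 2mn, c = m² + n²
m = 64, n = 17
a = 64² - 17² = 4096 - 289 = 3807
b = 2 × 64 × 17 = 2176
c = 64² + 17² = 4096 + 289 = 4385
Verification: 3807² + 2176² = 14493249 + 4734976 = 19228225 = 4385² ✓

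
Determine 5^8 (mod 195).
40

Repeated squaring. Binary of 8 = 1000.
5^1 ≡ 5 (mod 195); 5^2 ≡ 25 (mod 195); 5^4 ≡ 40 (mod 195); 5^8 ≡ 40 (mod 195)
5^8 = 5^8 ≡ 40 (mod 195)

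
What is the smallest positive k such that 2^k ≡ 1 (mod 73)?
9

73 is prime, so ord(2) divides φ(73) = 72.
Divisors of 72: 1, 2, 3, 4, 6, 8, 9, 12, 18, 24, 36, 72.
Repeated squaring: 2^1 ≡ 2, 2^2 ≡ 4, 2^4 ≡ 16, 2^8 ≡ 37, 2^16 ≡ 55, 2^32 ≡ 32, 2^64 ≡ 2 (mod 73).
Test 2^d mod 73 for each divisor d in increasing order:
2^1 ≡ 2
2^2 ≡ 4
2^3 = 2^2·2^1 ≡ 8
2^4 ≡ 16
2^6 = 2^4·2^2 ≡ 64
2^8 ≡ 37
2^9 = 2^8·2^1 ≡ 1  ← first divisor giving 1
The order is 9.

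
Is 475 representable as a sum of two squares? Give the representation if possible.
Not possible

Factorization: 475 = 5^2 × 19
By Fermat: n is sum of two squares iff every prime p ≡ 3 (mod 4) appears to even power.
Prime(s) ≡ 3 (mod 4) with odd exponent: [(19, 1)]
Therefore 475 cannot be expressed as a² + b².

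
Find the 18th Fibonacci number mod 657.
613

Matrix identity: Q^n = [[F_(n+1), F_n], [F_n, F_(n-1)]] with Q = [[1,1],[1,0]].
n = 18 = 10010₂. Square-and-multiply, entries mod 657:
Q^1 = [[1,1],[1,0]]
Q^2 = (Q^1)² = [[2,1],[1,1]]
Q^4 = (Q^2)² = [[5,3],[3,2]]
Q^9 = (Q^4)²·Q = [[55,34],[34,21]]
Q^18 = (Q^9)² = [[239,613],[613,283]]
F_18 mod 657 = Q^18[0][1] = 613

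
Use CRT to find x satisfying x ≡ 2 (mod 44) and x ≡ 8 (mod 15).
398

Using Chinese Remainder Theorem:
M = 44 × 15 = 660
M1 = 15, M2 = 44
y1 = 15^(-1) mod 44 = 3
y2 = 44^(-1) mod 15 = 14
x = (2×15×3 + 8×44×14) mod 660 = 398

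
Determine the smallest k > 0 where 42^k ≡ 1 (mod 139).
3

139 is prime, so ord(42) divides φ(139) = 138.
Divisors of 138: 1, 2, 3, 6, 23, 46, 69, 138.
Repeated squaring: 42^1 ≡ 42, 42^2 ≡ 96, 42^4 ≡ 42, 42^8 ≡ 96, 42^16 ≡ 42, 42^32 ≡ 96, 42^64 ≡ 42, 42^128 ≡ 96 (mod 139).
Test 42^d mod 139 for each divisor d in increasing order:
42^1 ≡ 42
42^2 ≡ 96
42^3 = 42^2·42^1 ≡ 1  ← first divisor giving 1
The order is 3.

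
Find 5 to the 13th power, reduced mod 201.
176

Repeated squaring. Binary of 13 = 1101.
5^1 ≡ 5 (mod 201); 5^2 ≡ 25 (mod 201); 5^4 ≡ 22 (mod 201); 5^8 ≡ 82 (mod 201)
5^13 = 5^1 × 5^4 × 5^8 ≡ 176 (mod 201)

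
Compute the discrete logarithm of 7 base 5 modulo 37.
28

Baby-step giant-step with step n = ⌈√37⌉ = 7.
Baby steps 5^j mod 37 (j:value) for j=0..6: 0:1, 1:5, 2:25, 3:14, 4:33, 5:17, 6:11.
Giant-step multiplier: 5^(-7) ≡ 5^(36-7) = 5^29 ≡ 35 (mod 37).
Giant steps γ_i = 7·35^i mod 37: γ_0=7, γ_1=23, γ_2=28, γ_3=18, γ_4=1 (in table at j=0).
x = i·n + j = 4·7 + 0 = 28.
Check: 5^28 ≡ 7 (mod 37).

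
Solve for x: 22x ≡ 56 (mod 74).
x ≡ 16 (mod 37)

gcd(22, 74) = 2, which divides 56, so solutions exist.
Divide through by 2: 11x ≡ 28 (mod 37).
Find 11^(-1) mod 37 by the extended Euclidean algorithm:
37 = 3 × 11 + 4  ⟹  4 = (1)·37 + (-3)·11
11 = 2 × 4 + 3  ⟹  3 = (-2)·37 + (7)·11
4 = 1 × 3 + 1  ⟹  1 = (3)·37 + (-10)·11
So (-10)·11 ≡ 1 (mod 37), i.e. 11^(-1) ≡ -10 ≡ 27 (mod 37).
x ≡ 27 × 28 = 756 ≡ 16 (mod 37).
Check: 22 × 16 = 352 ≡ 56 (mod 74).
x ≡ 16 (mod 37), giving 2 solutions mod 74.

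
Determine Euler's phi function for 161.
132

161 = 7 × 23
φ(n) = n × ∏(1 - 1/p) for each prime p dividing n
φ(161) = 161 × (1 - 1/7) × (1 - 1/23) = 132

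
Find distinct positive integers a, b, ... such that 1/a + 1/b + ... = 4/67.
1/17 + 1/1139

Greedy algorithm:
4/67: ceiling(67/4) = 17, use 1/17
1/1139: ceiling(1139/1) = 1139, use 1/1139
Result: 4/67 = 1/17 + 1/1139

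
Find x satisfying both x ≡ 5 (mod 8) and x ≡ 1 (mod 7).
29

Using Chinese Remainder Theorem:
M = 8 × 7 = 56
M1 = 7, M2 = 8
y1 = 7^(-1) mod 8 = 7
y2 = 8^(-1) mod 7 = 1
x = (5×7×7 + 1×8×1) mod 56 = 29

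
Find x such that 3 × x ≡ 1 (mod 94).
63

gcd(3, 94) = 1, so the inverse exists.
Extended Euclidean algorithm on (94, 3):
94 = 31 × 3 + 1  ⟹  1 = (1)·94 + (-31)·3
So (-31)·3 ≡ 1 (mod 94), i.e. 3^(-1) ≡ -31 ≡ 63 (mod 94).
Check: 3 × 63 = 189 ≡ 1 (mod 94)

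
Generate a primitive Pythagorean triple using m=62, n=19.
(3483, 2356, 4205)

Euclid's formula: a = m² - n², b = 2mn, c = m² + n²
m = 62, n = 19
a = 62² - 19² = 3844 - 361 = 3483
b = 2 × 62 × 19 = 2356
c = 62² + 19² = 3844 + 361 = 4205
Verification: 3483² + 2356² = 12131289 + 5550736 = 17682025 = 4205² ✓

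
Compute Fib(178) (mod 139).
131

Matrix identity: Q^n = [[F_(n+1), F_n], [F_n, F_(n-1)]] with Q = [[1,1],[1,0]].
n = 178 = 10110010₂. Square-and-multiply, entries mod 139:
Q^1 = [[1,1],[1,0]]
Q^2 = (Q^1)² = [[2,1],[1,1]]
Q^5 = (Q^2)²·Q = [[8,5],[5,3]]
Q^11 = (Q^5)²·Q = [[5,89],[89,55]]
Q^22 = (Q^11)² = [[23,58],[58,104]]
Q^44 = (Q^22)² = [[1,138],[138,2]]
Q^89 = (Q^44)²·Q = [[138,2],[2,136]]
Q^178 = (Q^89)² = [[5,131],[131,13]]
F_178 mod 139 = Q^178[0][1] = 131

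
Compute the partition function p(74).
7089500

p(n) counts ways to write n as a sum of positive integers (order ignored).
Euler's pentagonal recurrence: p(k) = p(k-1) + p(k-2) - p(k-5) - p(k-7) + p(k-12) + p(k-15) - ... (offsets j(3j∓1)/2, signs ++--, p(0)=1, p(<0)=0).
DP table for k = 0..73: p(0)=1, p(1)=1, p(2)=2, p(3)=3, p(4)=5, p(5)=7, p(6)=11, p(7)=15, p(8)=22, p(9)=30, p(10)=42, p(11)=56, p(12)=77, p(13)=101, p(14)=135, p(15)=176, p(16)=231, p(17)=297, p(18)=385, p(19)=490, p(20)=627, p(21)=792, p(22)=1002, p(23)=1255, p(24)=1575, p(25)=1958, p(26)=2436, p(27)=3010, p(28)=3718, p(29)=4565, p(30)=5604, p(31)=6842, p(32)=8349, p(33)=10143, p(34)=12310, p(35)=14883, p(36)=17977, p(37)=21637, p(38)=26015, p(39)=31185, p(40)=37338, p(41)=44583, p(42)=53174, p(43)=63261, p(44)=75175, p(45)=89134, p(46)=105558, p(47)=124754, p(48)=147273, p(49)=173525, p(50)=204226, p(51)=239943, p(52)=281589, p(53)=329931, p(54)=386155, p(55)=451276, p(56)=526823, p(57)=614154, p(58)=715220, p(59)=831820, p(60)=966467, p(61)=1121505, p(62)=1300156, p(63)=1505499, p(64)=1741630, p(65)=2012558, p(66)=2323520, p(67)=2679689, p(68)=3087735, p(69)=3554345, p(70)=4087968, p(71)=4697205, p(72)=5392783, p(73)=6185689.
Final step: p(74) = p(73) + p(72) - p(69) - p(67) + p(62) + p(59) - p(52) - p(48) + p(39) + p(34) - p(23) - p(17) + p(4)
= 6185689 + 5392783 - 3554345 - 2679689 + 1300156 + 831820 - 281589 - 147273 + 31185 + 12310 - 1255 - 297 + 5
= 7089500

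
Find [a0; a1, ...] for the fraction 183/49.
[3; 1, 2, 1, 3, 3]

Euclidean algorithm steps:
183 = 3 × 49 + 36
49 = 1 × 36 + 13
36 = 2 × 13 + 10
13 = 1 × 10 + 3
10 = 3 × 3 + 1
3 = 3 × 1 + 0
Continued fraction: [3; 1, 2, 1, 3, 3]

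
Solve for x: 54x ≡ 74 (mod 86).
x ≡ 38 (mod 43)

gcd(54, 86) = 2, which divides 74, so solutions exist.
Divide through by 2: 27x ≡ 37 (mod 43).
Find 27^(-1) mod 43 by the extended Euclidean algorithm:
43 = 1 × 27 + 16  ⟹  16 = (1)·43 + (-1)·27
27 = 1 × 16 + 11  ⟹  11 = (-1)·43 + (2)·27
16 = 1 × 11 + 5  ⟹  5 = (2)·43 + (-3)·27
11 = 2 × 5 + 1  ⟹  1 = (-5)·43 + (8)·27
So (8)·27 ≡ 1 (mod 43), i.e. 27^(-1) ≡ 8 (mod 43).
x ≡ 8 × 37 = 296 ≡ 38 (mod 43).
Check: 54 × 38 = 2052 ≡ 74 (mod 86).
x ≡ 38 (mod 43), giving 2 solutions mod 86.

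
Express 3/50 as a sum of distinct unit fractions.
1/17 + 1/850

Greedy algorithm:
3/50: ceiling(50/3) = 17, use 1/17
1/850: ceiling(850/1) = 850, use 1/850
Result: 3/50 = 1/17 + 1/850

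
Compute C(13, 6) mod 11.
0

Using Lucas' theorem:
Write n=13 and k=6 in base 11:
n in base 11: [1, 2]
k in base 11: [0, 6]
C(13,6) mod 11 = ∏ C(n_i, k_i) mod 11
Digit binomials (mod 11): C(1,0) = 1; C(2,6) = 0 (k_i > n_i)
Product: 1 × 0 = 0 ≡ 0 (mod 11)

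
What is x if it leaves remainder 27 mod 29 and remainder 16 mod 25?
491

Using Chinese Remainder Theorem:
M = 29 × 25 = 725
M1 = 25, M2 = 29
y1 = 25^(-1) mod 29 = 7
y2 = 29^(-1) mod 25 = 19
x = (27×25×7 + 16×29×19) mod 725 = 491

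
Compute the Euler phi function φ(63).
36

63 = 3^2 × 7
φ(n) = n × ∏(1 - 1/p) for each prime p dividing n
φ(63) = 63 × (1 - 1/3) × (1 - 1/7) = 36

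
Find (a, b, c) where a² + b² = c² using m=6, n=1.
(35, 12, 37)

Euclid's formula: a = m² - n², b = 2mn, c = m² + n²
m = 6, n = 1
a = 6² - 1² = 36 - 1 = 35
b = 2 × 6 × 1 = 12
c = 6² + 1² = 36 + 1 = 37
Verification: 35² + 12² = 1225 + 144 = 1369 = 37² ✓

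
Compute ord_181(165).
90

181 is prime, so ord(165) divides φ(181) = 180.
Divisors of 180: 1, 2, 3, 4, 5, 6, 9, 10, 12, 15, 18, 20, 30, 36, 45, 60, 90, 180.
Repeated squaring: 165^1 ≡ 165, 165^2 ≡ 75, 165^4 ≡ 14, 165^8 ≡ 15, 165^16 ≡ 44, 165^32 ≡ 126, 165^64 ≡ 129, 165^128 ≡ 170 (mod 181).
Test 165^d mod 181 for each divisor d in increasing order:
165^1 ≡ 165
165^2 ≡ 75
165^3 = 165^2·165^1 ≡ 67
165^4 ≡ 14
165^5 = 165^4·165^1 ≡ 138
165^6 = 165^4·165^2 ≡ 145
165^9 = 165^8·165^1 ≡ 122
165^10 = 165^8·165^2 ≡ 39
165^12 = 165^8·165^4 ≡ 29
165^15 = 165^8·165^4·165^2·165^1 ≡ 133
165^18 = 165^16·165^2 ≡ 42
165^20 = 165^16·165^4 ≡ 73
165^30 = 165^16·165^8·165^4·165^2 ≡ 132
165^36 = 165^32·165^4 ≡ 135
165^45 = 165^32·165^8·165^4·165^1 ≡ 180
165^60 = 165^32·165^16·165^8·165^4 ≡ 48
165^90 = 165^64·165^16·165^8·165^2 ≡ 1  ← first divisor giving 1
The order is 90.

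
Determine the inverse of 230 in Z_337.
274

gcd(230, 337) = 1, so the inverse exists.
Extended Euclidean algorithm on (337, 230):
337 = 1 × 230 + 107  ⟹  107 = (1)·337 + (-1)·230
230 = 2 × 107 + 16  ⟹  16 = (-2)·337 + (3)·230
107 = 6 × 16 + 11  ⟹  11 = (13)·337 + (-19)·230
16 = 1 × 11 + 5  ⟹  5 = (-15)·337 + (22)·230
11 = 2 × 5 + 1  ⟹  1 = (43)·337 + (-63)·230
So (-63)·230 ≡ 1 (mod 337), i.e. 230^(-1) ≡ -63 ≡ 274 (mod 337).
Check: 230 × 274 = 63020 ≡ 1 (mod 337)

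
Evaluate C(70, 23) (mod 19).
17

Using Lucas' theorem:
Write n=70 and k=23 in base 19:
n in base 19: [3, 13]
k in base 19: [1, 4]
C(70,23) mod 19 = ∏ C(n_i, k_i) mod 19
Digit binomials (mod 19): C(3,1) = 3; C(13,4) = 715 ≡ 12
Product: 3 × 12 = 36 ≡ 17 (mod 19)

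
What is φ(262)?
130

262 = 2 × 131
φ(n) = n × ∏(1 - 1/p) for each prime p dividing n
φ(262) = 262 × (1 - 1/2) × (1 - 1/131) = 130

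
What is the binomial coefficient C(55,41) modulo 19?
15

Using Lucas' theorem:
Write n=55 and k=41 in base 19:
n in base 19: [2, 17]
k in base 19: [2, 3]
C(55,41) mod 19 = ∏ C(n_i, k_i) mod 19
Digit binomials (mod 19): C(2,2) = 1; C(17,3) = 680 ≡ 15
Product: 1 × 15 = 15 ≡ 15 (mod 19)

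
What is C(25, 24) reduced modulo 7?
4

Using Lucas' theorem:
Write n=25 and k=24 in base 7:
n in base 7: [3, 4]
k in base 7: [3, 3]
C(25,24) mod 7 = ∏ C(n_i, k_i) mod 7
Digit binomials (mod 7): C(3,3) = 1; C(4,3) = 4
Product: 1 × 4 = 4 ≡ 4 (mod 7)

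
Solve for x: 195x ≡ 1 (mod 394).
295

gcd(195, 394) = 1, so the inverse exists.
Extended Euclidean algorithm on (394, 195):
394 = 2 × 195 + 4  ⟹  4 = (1)·394 + (-2)·195
195 = 48 × 4 + 3  ⟹  3 = (-48)·394 + (97)·195
4 = 1 × 3 + 1  ⟹  1 = (49)·394 + (-99)·195
So (-99)·195 ≡ 1 (mod 394), i.e. 195^(-1) ≡ -99 ≡ 295 (mod 394).
Check: 195 × 295 = 57525 ≡ 1 (mod 394)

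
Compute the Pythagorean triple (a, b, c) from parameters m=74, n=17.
(5187, 2516, 5765)

Euclid's formula: a = m² - n², b = 2mn, c = m² + n²
m = 74, n = 17
a = 74² - 17² = 5476 - 289 = 5187
b = 2 × 74 × 17 = 2516
c = 74² + 17² = 5476 + 289 = 5765
Verification: 5187² + 2516² = 26904969 + 6330256 = 33235225 = 5765² ✓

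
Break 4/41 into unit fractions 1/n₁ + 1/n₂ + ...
1/11 + 1/151 + 1/34051 + 1/2318907151

Greedy algorithm:
4/41: ceiling(41/4) = 11, use 1/11
3/451: ceiling(451/3) = 151, use 1/151
2/68101: ceiling(68101/2) = 34051, use 1/34051
1/2318907151: ceiling(2318907151/1) = 2318907151, use 1/2318907151
Result: 4/41 = 1/11 + 1/151 + 1/34051 + 1/2318907151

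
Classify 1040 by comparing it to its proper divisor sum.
abundant

Proper divisors of 1040: sum = 1 + 2 + 4 + 5 + 8 + 10 + 13 + 16 + ... + 130 + 208 + 260 + 520 (19 divisors) = 1564
Since 1564 > 1040, 1040 is abundant.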